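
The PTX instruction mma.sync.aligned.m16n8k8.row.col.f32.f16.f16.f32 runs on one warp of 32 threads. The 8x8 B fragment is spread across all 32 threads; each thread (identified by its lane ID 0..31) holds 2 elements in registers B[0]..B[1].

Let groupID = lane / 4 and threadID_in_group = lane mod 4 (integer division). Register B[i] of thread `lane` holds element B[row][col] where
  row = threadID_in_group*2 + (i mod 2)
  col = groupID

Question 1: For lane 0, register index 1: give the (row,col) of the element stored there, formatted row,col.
0: gid=0,tid=0
[1] (0*2+1,0) = (1,0)

1,0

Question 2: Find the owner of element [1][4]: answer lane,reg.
c=4->g=4  r=1->t=0,b0=1
L=4*4+0=16  i=1=1

16,1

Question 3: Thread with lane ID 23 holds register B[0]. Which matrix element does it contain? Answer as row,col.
6,5

lane 23: g=5 (23/4), t=3 (23%4)
i=0: r=3*2+0=6, c=g=5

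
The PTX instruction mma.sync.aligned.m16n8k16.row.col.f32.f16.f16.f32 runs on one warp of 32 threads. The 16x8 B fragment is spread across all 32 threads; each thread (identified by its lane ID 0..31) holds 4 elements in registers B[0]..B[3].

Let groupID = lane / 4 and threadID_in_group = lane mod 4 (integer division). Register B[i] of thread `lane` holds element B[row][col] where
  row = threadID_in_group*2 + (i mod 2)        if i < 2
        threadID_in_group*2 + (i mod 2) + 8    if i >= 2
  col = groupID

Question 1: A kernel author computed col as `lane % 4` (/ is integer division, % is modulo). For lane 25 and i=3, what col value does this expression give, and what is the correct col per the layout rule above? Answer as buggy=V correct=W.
`lane % 4`[25,3]->1
25: gid=6,tid=1
[3] (1*2+1+8,6) = (11,6)
col: 1 vs 6

buggy=1 correct=6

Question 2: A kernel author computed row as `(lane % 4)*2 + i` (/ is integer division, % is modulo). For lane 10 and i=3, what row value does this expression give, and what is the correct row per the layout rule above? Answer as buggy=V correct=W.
`(lane % 4)*2 + i`[10,3]→7
10: G=2,T=2
[3] (2*2+1+8,2) = (13,2)
row: 7 vs 13

buggy=7 correct=13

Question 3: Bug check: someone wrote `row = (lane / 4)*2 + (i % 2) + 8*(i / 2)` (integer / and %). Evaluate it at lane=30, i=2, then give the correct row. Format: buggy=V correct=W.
buggy=22 correct=12

`(lane / 4)*2 + (i % 2) + 8*(i / 2)`[30,2]->22
30: gid=7,tid=2
[2] (2*2+0+8,7) = (12,7)
row: 22 vs 12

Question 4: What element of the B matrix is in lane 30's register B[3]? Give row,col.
30: gr=7,th=2
[3] (2*2+1+8,7) = (13,7)

13,7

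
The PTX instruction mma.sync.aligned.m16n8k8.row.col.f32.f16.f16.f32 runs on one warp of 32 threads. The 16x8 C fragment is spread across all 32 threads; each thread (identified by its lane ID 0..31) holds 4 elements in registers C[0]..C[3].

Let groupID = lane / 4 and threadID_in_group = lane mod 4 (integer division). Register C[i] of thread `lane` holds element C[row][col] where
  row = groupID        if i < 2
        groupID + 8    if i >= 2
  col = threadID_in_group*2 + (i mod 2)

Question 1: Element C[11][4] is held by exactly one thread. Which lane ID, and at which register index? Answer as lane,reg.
r: 11->gid=3,r8=1  c: 4->tid=2,i&1=0
L=3*4+2=14  i=1*2+0=2

14,2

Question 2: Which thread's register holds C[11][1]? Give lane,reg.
r=11⇒gr=3,Rb=1  c=1⇒th=0,odd=1
L=3*4+0=12  i=1*2+1=3

12,3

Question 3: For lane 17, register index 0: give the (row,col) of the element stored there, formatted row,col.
17: grp=4,tig=1
[0] (4+0,1*2+0) = (4,2)

4,2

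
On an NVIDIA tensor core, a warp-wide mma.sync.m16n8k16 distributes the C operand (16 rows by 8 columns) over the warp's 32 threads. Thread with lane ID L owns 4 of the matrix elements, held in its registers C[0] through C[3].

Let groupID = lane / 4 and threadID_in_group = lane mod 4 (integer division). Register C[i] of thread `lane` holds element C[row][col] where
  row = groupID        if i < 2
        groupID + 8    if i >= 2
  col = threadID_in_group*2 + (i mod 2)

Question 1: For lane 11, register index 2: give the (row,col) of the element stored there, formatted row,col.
10,6

lane 11→11/4=2, 11 mod 4=3
i=2  r:2+8→10  c:2·3+0→6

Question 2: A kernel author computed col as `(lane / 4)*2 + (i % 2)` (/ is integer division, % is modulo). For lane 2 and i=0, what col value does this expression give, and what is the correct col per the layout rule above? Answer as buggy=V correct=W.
buggy=0 correct=4

`(lane / 4)*2 + (i % 2)`[2,0]→0
lane 2→2/4=0, 2 mod 4=2
i=0  r:0+0→0  c:2·2+0→4
col: 0 vs 4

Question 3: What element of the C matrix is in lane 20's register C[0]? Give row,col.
lane 20: gid=5 (20/4), tid=0 (20%4)
i=0: r=5+0=5, c=0*2+0=0

5,0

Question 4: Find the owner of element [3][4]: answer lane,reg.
14,0

r:3=>grp=3,rB=0  c:4=>tig=2,lo=0
L=3*4+2=14  i=0*2+0=0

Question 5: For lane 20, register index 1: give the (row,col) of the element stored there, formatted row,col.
5,1

L=20->g=20>>2=5, t=20&3=0
[1]->row 5+0=5  col 0·2+1=1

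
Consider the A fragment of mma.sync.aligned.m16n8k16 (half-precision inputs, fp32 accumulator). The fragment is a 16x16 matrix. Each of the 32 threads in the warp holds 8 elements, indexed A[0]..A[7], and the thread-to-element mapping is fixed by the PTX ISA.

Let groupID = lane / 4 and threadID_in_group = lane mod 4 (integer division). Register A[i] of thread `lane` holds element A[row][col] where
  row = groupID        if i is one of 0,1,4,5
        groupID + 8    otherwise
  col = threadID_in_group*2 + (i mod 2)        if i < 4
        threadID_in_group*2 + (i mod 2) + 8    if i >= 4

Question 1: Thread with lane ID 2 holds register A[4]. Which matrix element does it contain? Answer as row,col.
lane 2→2/4=0, 2 mod 4=2
i=4  r:0+0→0  c:2·2+0+8→12

0,12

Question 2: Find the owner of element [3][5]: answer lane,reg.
r=3->g=3,rb=0  c=5->cb=0,t=2,b0=1
L=3*4+2=14  i=0*4+0*2+1=1

14,1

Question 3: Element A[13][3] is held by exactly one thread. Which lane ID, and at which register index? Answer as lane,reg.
r: 13->gid=5,r8=1  c: 3->c8=0,tid=1,i&1=1
L=5*4+1=21  i=0*4+1*2+1=3

21,3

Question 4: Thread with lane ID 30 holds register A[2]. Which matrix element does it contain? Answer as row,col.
15,4

L=30->gid=30>>2=7, tid=30&3=2
[2]->row 7+8=15  col 2·2+0+0=4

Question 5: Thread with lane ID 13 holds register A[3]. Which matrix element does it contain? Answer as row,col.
11,3

13: gr=3,th=1
[3] (3+8,1*2+1+0) = (11,3)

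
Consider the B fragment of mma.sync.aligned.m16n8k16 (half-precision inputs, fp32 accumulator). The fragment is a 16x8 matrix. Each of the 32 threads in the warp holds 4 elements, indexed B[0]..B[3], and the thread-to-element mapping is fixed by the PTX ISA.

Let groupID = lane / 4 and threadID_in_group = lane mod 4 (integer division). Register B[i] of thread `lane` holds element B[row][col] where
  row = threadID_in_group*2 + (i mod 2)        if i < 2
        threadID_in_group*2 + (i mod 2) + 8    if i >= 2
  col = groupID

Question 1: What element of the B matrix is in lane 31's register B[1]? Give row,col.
L=31->g=31>>2=7, t=31&3=3
[1]->row 3·2+1+0=7  col g=7

7,7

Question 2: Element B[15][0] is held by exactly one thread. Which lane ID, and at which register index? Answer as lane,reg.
c: 0->gid=0  r: 15->r8=1,tid=3,i&1=1
L=0*4+3=3  i=1*2+1=3

3,3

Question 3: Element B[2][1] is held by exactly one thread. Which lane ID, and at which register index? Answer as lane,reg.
c=1->g=1  r=2->rb=0,t=1,b0=0
L=1*4+1=5  i=0*2+0=0

5,0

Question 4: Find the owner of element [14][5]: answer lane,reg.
23,2

c=5->g=5  r=14->rb=1,t=3,b0=0
L=5*4+3=23  i=1*2+0=2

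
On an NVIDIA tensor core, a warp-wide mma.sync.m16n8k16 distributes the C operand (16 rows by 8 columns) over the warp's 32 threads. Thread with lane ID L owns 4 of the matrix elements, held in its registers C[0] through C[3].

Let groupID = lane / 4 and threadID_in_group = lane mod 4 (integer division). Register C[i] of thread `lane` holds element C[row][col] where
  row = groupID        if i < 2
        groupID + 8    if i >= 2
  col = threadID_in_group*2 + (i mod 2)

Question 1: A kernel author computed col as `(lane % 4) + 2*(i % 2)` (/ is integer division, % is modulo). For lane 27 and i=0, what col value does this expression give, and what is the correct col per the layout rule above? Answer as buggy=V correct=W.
`(lane % 4) + 2*(i % 2)`[27,0]⇒3
27: gr=6,th=3
[0] (6+0,3*2+0) = (6,6)
col: 3 vs 6

buggy=3 correct=6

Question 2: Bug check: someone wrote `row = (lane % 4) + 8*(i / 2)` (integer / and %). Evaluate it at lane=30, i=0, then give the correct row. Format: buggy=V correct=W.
buggy=2 correct=7

`(lane % 4) + 8*(i / 2)`[30,0]=>2
lane 30=>30/4=7, 30 mod 4=2
i=0  r:7+0=>7  c:2·2+0=>4
row: 2 vs 7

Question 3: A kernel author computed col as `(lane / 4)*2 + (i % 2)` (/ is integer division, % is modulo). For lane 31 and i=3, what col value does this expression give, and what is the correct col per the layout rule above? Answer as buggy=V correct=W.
buggy=15 correct=7

`(lane / 4)*2 + (i % 2)`[31,3]->15
lane 31: g=7 (31/4), t=3 (31%4)
i=3: r=7+8=15, c=3*2+1=7
col: 15 vs 7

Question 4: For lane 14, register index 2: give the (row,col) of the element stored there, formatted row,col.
L=14->g=14>>2=3, t=14&3=2
[2]->row 3+8=11  col 2·2+0=4

11,4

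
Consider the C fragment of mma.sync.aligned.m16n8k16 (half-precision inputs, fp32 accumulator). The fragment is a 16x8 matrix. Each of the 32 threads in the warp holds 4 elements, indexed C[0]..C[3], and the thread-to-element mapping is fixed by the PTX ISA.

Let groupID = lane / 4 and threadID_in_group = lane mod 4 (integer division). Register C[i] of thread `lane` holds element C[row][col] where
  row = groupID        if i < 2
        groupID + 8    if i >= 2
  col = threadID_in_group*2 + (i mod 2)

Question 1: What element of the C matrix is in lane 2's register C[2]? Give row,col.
L=2→G=2>>2=0, T=2&3=2
[2]→row 0+8=8  col 2·2+0=4

8,4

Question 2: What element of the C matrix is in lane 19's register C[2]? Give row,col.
lane 19->19/4=4, 19 mod 4=3
i=2  r:4+8->12  c:2·3+0->6

12,6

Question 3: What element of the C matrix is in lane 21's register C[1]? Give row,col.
5,3

lane 21→21/4=5, 21 mod 4=1
i=1  r:5+0→5  c:2·1+1→3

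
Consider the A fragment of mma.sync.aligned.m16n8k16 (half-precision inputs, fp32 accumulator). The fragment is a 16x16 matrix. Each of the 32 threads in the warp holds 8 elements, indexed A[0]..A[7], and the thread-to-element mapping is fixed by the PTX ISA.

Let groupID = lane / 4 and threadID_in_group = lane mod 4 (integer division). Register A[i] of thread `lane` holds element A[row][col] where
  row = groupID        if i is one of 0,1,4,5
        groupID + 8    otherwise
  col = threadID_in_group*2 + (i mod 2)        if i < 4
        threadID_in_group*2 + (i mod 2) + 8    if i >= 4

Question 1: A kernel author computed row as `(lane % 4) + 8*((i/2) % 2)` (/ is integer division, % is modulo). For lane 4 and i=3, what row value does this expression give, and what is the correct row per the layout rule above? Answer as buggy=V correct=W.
`(lane % 4) + 8*((i/2) % 2)`[4,3]->8
lane 4->4/4=1, 4 mod 4=0
i=3  r:1+8->9  c:2·0+1+0->1
row: 8 vs 9

buggy=8 correct=9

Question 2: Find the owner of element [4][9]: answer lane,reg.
r=4→G=4,rhi=0  c=9→chi=1,T=0,p=1
L=4*4+0=16  i=1*4+0*2+1=5

16,5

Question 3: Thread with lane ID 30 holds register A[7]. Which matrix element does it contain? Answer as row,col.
L=30=>grp=30>>2=7, tig=30&3=2
[7]=>row 7+8=15  col 2·2+1+8=13

15,13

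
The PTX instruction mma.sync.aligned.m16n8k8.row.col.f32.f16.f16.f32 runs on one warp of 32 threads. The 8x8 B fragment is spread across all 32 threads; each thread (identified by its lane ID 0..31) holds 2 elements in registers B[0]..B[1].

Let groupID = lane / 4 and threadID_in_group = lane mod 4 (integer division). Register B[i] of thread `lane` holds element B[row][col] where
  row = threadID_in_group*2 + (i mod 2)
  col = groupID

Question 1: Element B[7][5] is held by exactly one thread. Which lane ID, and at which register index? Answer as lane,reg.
c:5=>grp=5  r:7=>tig=3,lo=1
L=5*4+3=23  i=1=1

23,1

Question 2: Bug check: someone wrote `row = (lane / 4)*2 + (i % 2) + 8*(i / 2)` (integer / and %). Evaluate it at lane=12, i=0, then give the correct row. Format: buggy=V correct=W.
`(lane / 4)*2 + (i % 2) + 8*(i / 2)`[12,0]=>6
12: grp=3,tig=0
[0] (0*2+0,3) = (0,3)
row: 6 vs 0

buggy=6 correct=0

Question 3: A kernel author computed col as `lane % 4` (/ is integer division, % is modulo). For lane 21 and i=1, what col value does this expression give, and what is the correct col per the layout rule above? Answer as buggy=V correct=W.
buggy=1 correct=5

`lane % 4`[21,1]=>1
L=21=>grp=21>>2=5, tig=21&3=1
[1]=>row 1·2+1=3  col grp=5
col: 1 vs 5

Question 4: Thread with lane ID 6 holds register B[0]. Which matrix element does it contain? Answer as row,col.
4,1

lane 6->6/4=1, 6 mod 4=2
i=0  r:2·2+0->4  c:1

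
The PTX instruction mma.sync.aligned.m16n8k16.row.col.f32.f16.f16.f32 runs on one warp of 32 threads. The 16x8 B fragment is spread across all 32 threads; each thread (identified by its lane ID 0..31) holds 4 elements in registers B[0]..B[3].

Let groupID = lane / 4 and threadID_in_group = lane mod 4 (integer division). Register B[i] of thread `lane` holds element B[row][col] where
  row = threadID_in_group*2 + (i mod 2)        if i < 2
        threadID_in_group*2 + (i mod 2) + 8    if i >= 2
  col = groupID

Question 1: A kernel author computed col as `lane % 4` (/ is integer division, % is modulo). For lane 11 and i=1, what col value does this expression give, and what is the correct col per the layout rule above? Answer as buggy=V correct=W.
buggy=3 correct=2

`lane % 4`[11,1]->3
lane 11: gid=2 (11/4), tid=3 (11%4)
i=1: r=3*2+1+0=7, c=gid=2
col: 3 vs 2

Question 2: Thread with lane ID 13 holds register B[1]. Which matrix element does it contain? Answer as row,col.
3,3

lane 13=>13/4=3, 13 mod 4=1
i=1  r:2·1+1+0=>3  c:3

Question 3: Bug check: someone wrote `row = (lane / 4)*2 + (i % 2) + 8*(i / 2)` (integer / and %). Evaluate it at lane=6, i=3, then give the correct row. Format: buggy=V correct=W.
`(lane / 4)*2 + (i % 2) + 8*(i / 2)`[6,3]⇒11
lane 6⇒6/4=1, 6 mod 4=2
i=3  r:2·2+1+8⇒13  c:1
row: 11 vs 13

buggy=11 correct=13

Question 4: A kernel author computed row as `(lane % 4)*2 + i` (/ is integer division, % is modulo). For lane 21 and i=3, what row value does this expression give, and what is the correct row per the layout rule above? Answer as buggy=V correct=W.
`(lane % 4)*2 + i`[21,3]=>5
L=21=>grp=21>>2=5, tig=21&3=1
[3]=>row 1·2+1+8=11  col grp=5
row: 5 vs 11

buggy=5 correct=11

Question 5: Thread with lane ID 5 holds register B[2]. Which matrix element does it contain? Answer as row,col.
5: gid=1,tid=1
[2] (1*2+0+8,1) = (10,1)

10,1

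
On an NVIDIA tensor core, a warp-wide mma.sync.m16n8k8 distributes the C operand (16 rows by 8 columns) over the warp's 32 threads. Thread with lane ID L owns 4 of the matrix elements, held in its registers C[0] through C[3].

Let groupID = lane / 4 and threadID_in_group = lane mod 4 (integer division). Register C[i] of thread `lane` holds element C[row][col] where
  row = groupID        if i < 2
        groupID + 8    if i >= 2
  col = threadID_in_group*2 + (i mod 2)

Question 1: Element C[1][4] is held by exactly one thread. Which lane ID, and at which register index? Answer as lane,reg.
6,0

r: 1->gid=1,r8=0  c: 4->tid=2,i&1=0
L=1*4+2=6  i=0*2+0=0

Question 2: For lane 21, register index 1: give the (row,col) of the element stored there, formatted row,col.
5,3

lane 21->21/4=5, 21 mod 4=1
i=1  r:5+0->5  c:2·1+1->3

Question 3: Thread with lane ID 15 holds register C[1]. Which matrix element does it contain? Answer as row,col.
3,7

lane 15=>15/4=3, 15 mod 4=3
i=1  r:3+0=>3  c:2·3+1=>7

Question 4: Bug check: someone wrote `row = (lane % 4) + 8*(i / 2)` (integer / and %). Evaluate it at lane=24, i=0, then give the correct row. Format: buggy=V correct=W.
buggy=0 correct=6

`(lane % 4) + 8*(i / 2)`[24,0]⇒0
lane 24: gr=6 (24/4), th=0 (24%4)
i=0: r=6+0=6, c=0*2+0=0
row: 0 vs 6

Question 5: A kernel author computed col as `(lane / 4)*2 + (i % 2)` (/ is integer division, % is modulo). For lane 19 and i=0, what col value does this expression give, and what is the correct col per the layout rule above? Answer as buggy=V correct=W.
buggy=8 correct=6

`(lane / 4)*2 + (i % 2)`[19,0]=>8
lane 19: grp=4 (19/4), tig=3 (19%4)
i=0: r=4+0=4, c=3*2+0=6
col: 8 vs 6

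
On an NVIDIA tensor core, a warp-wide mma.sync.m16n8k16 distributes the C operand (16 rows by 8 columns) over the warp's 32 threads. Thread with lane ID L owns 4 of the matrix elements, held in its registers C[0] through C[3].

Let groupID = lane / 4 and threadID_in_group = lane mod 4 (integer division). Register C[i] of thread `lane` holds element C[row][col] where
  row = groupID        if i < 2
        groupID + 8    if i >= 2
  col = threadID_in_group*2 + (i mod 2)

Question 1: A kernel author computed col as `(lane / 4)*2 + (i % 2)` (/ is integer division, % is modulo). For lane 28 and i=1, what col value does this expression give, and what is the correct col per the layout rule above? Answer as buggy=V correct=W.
`(lane / 4)*2 + (i % 2)`[28,1]=>15
lane 28=>28/4=7, 28 mod 4=0
i=1  r:7+0=>7  c:2·0+1=>1
col: 15 vs 1

buggy=15 correct=1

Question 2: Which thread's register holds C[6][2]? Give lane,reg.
r=6->g=6,rb=0  c=2->t=1,b0=0
L=6*4+1=25  i=0*2+0=0

25,0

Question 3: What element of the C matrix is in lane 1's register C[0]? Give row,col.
1: G=0,T=1
[0] (0+0,1*2+0) = (0,2)

0,2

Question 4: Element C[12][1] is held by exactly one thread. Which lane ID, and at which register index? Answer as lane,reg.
16,3

r: 12->gid=4,r8=1  c: 1->tid=0,i&1=1
L=4*4+0=16  i=1*2+1=3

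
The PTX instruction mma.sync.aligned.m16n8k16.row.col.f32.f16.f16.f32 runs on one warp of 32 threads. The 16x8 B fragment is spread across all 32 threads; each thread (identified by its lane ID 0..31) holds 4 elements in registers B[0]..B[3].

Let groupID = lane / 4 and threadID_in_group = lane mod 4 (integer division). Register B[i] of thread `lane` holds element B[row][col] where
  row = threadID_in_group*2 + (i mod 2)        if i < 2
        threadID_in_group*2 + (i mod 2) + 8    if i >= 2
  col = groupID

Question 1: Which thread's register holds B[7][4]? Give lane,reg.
19,1

c: 4->gid=4  r: 7->r8=0,tid=3,i&1=1
L=4*4+3=19  i=0*2+1=1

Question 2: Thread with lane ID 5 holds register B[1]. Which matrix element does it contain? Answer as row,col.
L=5⇒gr=5>>2=1, th=5&3=1
[1]⇒row 1·2+1+0=3  col gr=1

3,1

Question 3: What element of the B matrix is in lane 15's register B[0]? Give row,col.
6,3

15: grp=3,tig=3
[0] (3*2+0+0,3) = (6,3)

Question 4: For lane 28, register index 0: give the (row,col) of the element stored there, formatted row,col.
0,7

lane 28: gid=7 (28/4), tid=0 (28%4)
i=0: r=0*2+0+0=0, c=gid=7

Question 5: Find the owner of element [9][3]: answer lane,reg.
12,3

c=3→G=3  r=9→rhi=1,T=0,p=1
L=3*4+0=12  i=1*2+1=3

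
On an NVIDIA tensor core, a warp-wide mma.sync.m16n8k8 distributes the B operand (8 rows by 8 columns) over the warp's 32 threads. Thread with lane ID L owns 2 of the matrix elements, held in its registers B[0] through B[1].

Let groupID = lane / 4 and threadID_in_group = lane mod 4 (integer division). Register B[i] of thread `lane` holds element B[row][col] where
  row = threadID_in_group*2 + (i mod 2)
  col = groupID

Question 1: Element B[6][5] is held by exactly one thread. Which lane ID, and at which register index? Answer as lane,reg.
23,0

c=5⇒gr=5  r=6⇒th=3,odd=0
L=5*4+3=23  i=0=0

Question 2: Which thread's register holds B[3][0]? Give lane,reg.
c=0→G=0  r=3→T=1,p=1
L=0*4+1=1  i=1=1

1,1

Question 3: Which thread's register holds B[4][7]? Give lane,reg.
30,0

c=7⇒gr=7  r=4⇒th=2,odd=0
L=7*4+2=30  i=0=0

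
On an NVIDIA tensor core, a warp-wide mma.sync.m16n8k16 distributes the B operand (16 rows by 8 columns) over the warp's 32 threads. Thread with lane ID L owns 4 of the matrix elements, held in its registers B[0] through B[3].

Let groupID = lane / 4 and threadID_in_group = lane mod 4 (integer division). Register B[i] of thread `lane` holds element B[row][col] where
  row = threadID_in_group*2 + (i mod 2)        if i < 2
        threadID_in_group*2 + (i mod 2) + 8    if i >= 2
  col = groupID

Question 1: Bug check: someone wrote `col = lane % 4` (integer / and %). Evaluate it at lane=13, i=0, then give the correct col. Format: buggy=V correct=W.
`lane % 4`[13,0]→1
L=13→G=13>>2=3, T=13&3=1
[0]→row 1·2+0+0=2  col G=3
col: 1 vs 3

buggy=1 correct=3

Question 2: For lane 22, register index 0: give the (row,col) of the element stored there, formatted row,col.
4,5

L=22=>grp=22>>2=5, tig=22&3=2
[0]=>row 2·2+0+0=4  col grp=5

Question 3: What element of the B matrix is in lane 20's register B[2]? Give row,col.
8,5

lane 20⇒20/4=5, 20 mod 4=0
i=2  r:2·0+0+8⇒8  c:5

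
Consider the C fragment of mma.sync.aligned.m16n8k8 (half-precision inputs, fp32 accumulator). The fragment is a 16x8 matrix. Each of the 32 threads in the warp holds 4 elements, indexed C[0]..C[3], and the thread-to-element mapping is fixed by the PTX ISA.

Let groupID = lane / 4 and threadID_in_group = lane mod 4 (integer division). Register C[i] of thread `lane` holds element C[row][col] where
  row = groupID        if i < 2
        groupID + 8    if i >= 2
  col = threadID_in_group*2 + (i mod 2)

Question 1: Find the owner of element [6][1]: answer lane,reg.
r=6→G=6,rhi=0  c=1→T=0,p=1
L=6*4+0=24  i=0*2+1=1

24,1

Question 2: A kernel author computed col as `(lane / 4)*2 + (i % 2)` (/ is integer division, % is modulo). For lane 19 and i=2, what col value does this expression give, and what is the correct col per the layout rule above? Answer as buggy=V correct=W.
`(lane / 4)*2 + (i % 2)`[19,2]⇒8
19: gr=4,th=3
[2] (4+8,3*2+0) = (12,6)
col: 8 vs 6

buggy=8 correct=6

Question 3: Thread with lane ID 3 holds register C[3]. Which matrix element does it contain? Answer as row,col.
3: g=0,t=3
[3] (0+8,3*2+1) = (8,7)

8,7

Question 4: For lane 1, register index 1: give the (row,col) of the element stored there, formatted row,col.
0,3

lane 1->1/4=0, 1 mod 4=1
i=1  r:0+0->0  c:2·1+1->3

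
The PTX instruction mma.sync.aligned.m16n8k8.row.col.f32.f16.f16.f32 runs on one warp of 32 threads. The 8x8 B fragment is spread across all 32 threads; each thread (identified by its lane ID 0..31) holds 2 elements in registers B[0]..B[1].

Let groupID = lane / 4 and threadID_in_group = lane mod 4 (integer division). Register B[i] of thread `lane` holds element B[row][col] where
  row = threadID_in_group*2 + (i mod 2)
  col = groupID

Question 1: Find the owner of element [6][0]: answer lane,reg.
c=0⇒gr=0  r=6⇒th=3,odd=0
L=0*4+3=3  i=0=0

3,0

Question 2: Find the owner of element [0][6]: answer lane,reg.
24,0

c: 6->gid=6  r: 0->tid=0,i&1=0
L=6*4+0=24  i=0=0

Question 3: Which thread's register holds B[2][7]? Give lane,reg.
c=7→G=7  r=2→T=1,p=0
L=7*4+1=29  i=0=0

29,0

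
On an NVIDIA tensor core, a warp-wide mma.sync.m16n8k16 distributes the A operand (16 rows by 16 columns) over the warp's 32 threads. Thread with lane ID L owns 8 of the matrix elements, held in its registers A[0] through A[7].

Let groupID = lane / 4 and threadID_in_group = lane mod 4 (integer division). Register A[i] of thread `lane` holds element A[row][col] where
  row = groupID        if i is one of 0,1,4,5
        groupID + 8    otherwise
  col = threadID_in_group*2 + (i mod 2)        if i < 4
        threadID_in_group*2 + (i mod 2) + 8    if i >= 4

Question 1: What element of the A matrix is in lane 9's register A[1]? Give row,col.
2,3

lane 9: g=2 (9/4), t=1 (9%4)
i=1: r=2+0=2, c=1*2+1+0=3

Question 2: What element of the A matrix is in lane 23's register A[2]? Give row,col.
13,6

lane 23: grp=5 (23/4), tig=3 (23%4)
i=2: r=5+8=13, c=3*2+0+0=6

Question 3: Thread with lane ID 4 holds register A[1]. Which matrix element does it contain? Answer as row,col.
L=4=>grp=4>>2=1, tig=4&3=0
[1]=>row 1+0=1  col 0·2+1+0=1

1,1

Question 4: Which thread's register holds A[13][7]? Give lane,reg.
r=13⇒gr=5,Rb=1  c=7⇒Cb=0,th=3,odd=1
L=5*4+3=23  i=0*4+1*2+1=3

23,3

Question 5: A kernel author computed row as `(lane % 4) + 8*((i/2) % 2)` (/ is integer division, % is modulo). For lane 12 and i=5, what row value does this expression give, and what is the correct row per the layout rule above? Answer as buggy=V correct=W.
`(lane % 4) + 8*((i/2) % 2)`[12,5]=>0
12: grp=3,tig=0
[5] (3+0,0*2+1+8) = (3,9)
row: 0 vs 3

buggy=0 correct=3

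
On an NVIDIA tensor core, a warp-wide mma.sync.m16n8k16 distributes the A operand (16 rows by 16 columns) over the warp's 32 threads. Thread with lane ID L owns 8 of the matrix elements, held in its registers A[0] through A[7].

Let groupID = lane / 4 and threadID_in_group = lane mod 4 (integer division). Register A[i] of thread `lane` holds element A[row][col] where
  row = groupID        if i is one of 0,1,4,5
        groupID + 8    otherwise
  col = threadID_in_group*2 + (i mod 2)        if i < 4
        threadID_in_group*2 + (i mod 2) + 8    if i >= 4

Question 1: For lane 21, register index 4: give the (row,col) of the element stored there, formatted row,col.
21: grp=5,tig=1
[4] (5+0,1*2+0+8) = (5,10)

5,10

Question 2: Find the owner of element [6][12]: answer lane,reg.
r:6=>grp=6,rB=0  c:12=>cB=1,tig=2,lo=0
L=6*4+2=26  i=1*4+0*2+0=4

26,4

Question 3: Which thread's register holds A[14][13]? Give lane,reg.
26,7

r=14->g=6,rb=1  c=13->cb=1,t=2,b0=1
L=6*4+2=26  i=1*4+1*2+1=7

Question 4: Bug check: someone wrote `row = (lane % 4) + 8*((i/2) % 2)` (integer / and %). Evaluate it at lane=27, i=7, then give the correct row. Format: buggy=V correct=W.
buggy=11 correct=14

`(lane % 4) + 8*((i/2) % 2)`[27,7]->11
27: gid=6,tid=3
[7] (6+8,3*2+1+8) = (14,15)
row: 11 vs 14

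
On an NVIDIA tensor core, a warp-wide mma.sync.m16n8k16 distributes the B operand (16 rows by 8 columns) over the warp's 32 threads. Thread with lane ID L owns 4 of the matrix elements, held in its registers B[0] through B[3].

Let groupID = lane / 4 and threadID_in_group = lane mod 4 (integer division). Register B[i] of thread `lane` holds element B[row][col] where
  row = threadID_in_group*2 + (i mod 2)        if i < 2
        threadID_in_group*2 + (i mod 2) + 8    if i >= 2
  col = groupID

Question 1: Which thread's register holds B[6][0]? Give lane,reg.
c=0->g=0  r=6->rb=0,t=3,b0=0
L=0*4+3=3  i=0*2+0=0

3,0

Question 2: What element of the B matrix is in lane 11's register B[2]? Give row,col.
11: gid=2,tid=3
[2] (3*2+0+8,2) = (14,2)

14,2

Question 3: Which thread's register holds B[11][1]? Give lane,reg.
5,3

c=1→G=1  r=11→rhi=1,T=1,p=1
L=1*4+1=5  i=1*2+1=3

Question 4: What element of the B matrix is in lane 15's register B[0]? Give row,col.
6,3

15: g=3,t=3
[0] (3*2+0+0,3) = (6,3)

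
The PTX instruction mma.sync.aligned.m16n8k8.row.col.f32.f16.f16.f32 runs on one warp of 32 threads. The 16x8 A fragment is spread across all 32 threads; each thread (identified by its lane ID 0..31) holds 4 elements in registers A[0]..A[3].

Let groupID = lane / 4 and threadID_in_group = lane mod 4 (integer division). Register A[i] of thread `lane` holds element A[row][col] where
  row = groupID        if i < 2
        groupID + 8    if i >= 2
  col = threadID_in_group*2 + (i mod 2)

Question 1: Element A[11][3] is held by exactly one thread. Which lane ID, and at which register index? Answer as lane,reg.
r:11=>grp=3,rB=1  c:3=>tig=1,lo=1
L=3*4+1=13  i=1*2+1=3

13,3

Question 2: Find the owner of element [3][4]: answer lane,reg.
14,0

r=3->g=3,rb=0  c=4->t=2,b0=0
L=3*4+2=14  i=0*2+0=0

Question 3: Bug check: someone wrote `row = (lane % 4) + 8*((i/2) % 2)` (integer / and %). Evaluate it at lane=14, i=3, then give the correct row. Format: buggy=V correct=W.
`(lane % 4) + 8*((i/2) % 2)`[14,3]→10
L=14→G=14>>2=3, T=14&3=2
[3]→row 3+8=11  col 2·2+1=5
row: 10 vs 11

buggy=10 correct=11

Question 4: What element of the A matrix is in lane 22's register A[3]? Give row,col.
13,5

L=22=>grp=22>>2=5, tig=22&3=2
[3]=>row 5+8=13  col 2·2+1=5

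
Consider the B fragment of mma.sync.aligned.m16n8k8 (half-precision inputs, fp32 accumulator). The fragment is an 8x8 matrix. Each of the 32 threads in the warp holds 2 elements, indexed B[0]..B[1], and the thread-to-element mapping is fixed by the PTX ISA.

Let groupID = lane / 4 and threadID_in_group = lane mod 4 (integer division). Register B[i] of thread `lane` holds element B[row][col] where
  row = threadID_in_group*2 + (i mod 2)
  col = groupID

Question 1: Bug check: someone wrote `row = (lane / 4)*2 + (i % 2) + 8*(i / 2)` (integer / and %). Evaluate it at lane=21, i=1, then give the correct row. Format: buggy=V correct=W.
`(lane / 4)*2 + (i % 2) + 8*(i / 2)`[21,1]→11
lane 21→21/4=5, 21 mod 4=1
i=1  r:2·1+1→3  c:5
row: 11 vs 3

buggy=11 correct=3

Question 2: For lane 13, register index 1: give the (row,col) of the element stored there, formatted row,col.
3,3

13: gid=3,tid=1
[1] (1*2+1,3) = (3,3)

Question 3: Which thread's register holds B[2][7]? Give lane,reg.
c=7⇒gr=7  r=2⇒th=1,odd=0
L=7*4+1=29  i=0=0

29,0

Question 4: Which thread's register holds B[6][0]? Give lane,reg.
3,0

c=0→G=0  r=6→T=3,p=0
L=0*4+3=3  i=0=0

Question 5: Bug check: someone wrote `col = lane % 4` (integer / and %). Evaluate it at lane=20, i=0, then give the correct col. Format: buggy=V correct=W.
`lane % 4`[20,0]→0
lane 20→20/4=5, 20 mod 4=0
i=0  r:2·0+0→0  c:5
col: 0 vs 5

buggy=0 correct=5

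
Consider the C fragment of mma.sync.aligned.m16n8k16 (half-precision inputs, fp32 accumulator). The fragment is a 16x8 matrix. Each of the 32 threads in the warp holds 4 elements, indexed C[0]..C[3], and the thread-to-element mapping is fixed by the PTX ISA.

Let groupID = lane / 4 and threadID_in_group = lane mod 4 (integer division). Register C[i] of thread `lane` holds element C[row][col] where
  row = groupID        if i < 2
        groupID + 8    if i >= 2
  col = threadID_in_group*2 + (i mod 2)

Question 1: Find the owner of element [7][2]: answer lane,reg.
r:7=>grp=7,rB=0  c:2=>tig=1,lo=0
L=7*4+1=29  i=0*2+0=0

29,0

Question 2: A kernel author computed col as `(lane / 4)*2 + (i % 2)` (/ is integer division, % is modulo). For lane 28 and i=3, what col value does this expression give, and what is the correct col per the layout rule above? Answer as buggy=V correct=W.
`(lane / 4)*2 + (i % 2)`[28,3]->15
lane 28: g=7 (28/4), t=0 (28%4)
i=3: r=7+8=15, c=0*2+1=1
col: 15 vs 1

buggy=15 correct=1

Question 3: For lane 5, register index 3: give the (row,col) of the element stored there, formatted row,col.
lane 5⇒5/4=1, 5 mod 4=1
i=3  r:1+8⇒9  c:2·1+1⇒3

9,3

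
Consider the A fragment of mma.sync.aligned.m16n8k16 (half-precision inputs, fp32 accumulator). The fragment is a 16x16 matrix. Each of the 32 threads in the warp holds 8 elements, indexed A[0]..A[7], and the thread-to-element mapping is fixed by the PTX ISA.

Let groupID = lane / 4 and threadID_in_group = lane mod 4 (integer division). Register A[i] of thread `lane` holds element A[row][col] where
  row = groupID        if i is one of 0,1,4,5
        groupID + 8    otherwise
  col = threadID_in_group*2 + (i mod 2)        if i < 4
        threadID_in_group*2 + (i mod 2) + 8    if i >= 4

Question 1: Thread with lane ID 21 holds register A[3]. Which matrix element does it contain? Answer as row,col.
13,3

lane 21->21/4=5, 21 mod 4=1
i=3  r:5+8->13  c:2·1+1+0->3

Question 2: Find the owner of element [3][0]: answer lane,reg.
12,0

r=3->g=3,rb=0  c=0->cb=0,t=0,b0=0
L=3*4+0=12  i=0*4+0*2+0=0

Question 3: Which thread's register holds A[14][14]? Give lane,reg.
r:14=>grp=6,rB=1  c:14=>cB=1,tig=3,lo=0
L=6*4+3=27  i=1*4+1*2+0=6

27,6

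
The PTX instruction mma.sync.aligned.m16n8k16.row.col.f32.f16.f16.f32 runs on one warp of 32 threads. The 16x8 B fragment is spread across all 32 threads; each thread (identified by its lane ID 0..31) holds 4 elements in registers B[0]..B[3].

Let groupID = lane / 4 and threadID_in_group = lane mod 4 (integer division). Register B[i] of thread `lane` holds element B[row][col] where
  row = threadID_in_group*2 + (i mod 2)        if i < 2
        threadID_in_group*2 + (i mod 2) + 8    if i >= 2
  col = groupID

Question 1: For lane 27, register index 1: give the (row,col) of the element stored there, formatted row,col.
L=27→G=27>>2=6, T=27&3=3
[1]→row 3·2+1+0=7  col G=6

7,6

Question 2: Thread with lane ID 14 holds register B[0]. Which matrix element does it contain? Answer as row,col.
4,3

14: g=3,t=2
[0] (2*2+0+0,3) = (4,3)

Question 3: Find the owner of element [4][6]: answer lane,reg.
26,0

c=6→G=6  r=4→rhi=0,T=2,p=0
L=6*4+2=26  i=0*2+0=0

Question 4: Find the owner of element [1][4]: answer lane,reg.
16,1

c=4→G=4  r=1→rhi=0,T=0,p=1
L=4*4+0=16  i=0*2+1=1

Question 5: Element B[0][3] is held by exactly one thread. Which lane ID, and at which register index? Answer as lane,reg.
c:3=>grp=3  r:0=>rB=0,tig=0,lo=0
L=3*4+0=12  i=0*2+0=0

12,0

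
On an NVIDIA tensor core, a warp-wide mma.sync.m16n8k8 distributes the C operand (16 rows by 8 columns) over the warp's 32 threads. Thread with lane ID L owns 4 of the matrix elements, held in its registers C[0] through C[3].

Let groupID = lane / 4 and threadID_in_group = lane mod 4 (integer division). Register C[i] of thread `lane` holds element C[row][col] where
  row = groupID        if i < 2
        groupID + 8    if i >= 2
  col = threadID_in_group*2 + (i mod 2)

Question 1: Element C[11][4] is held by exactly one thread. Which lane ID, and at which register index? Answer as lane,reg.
r:11=>grp=3,rB=1  c:4=>tig=2,lo=0
L=3*4+2=14  i=1*2+0=2

14,2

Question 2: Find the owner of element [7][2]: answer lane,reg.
r=7⇒gr=7,Rb=0  c=2⇒th=1,odd=0
L=7*4+1=29  i=0*2+0=0

29,0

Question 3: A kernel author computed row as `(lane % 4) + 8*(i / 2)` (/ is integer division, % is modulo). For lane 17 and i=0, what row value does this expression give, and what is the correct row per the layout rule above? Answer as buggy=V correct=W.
buggy=1 correct=4

`(lane % 4) + 8*(i / 2)`[17,0]->1
lane 17: g=4 (17/4), t=1 (17%4)
i=0: r=4+0=4, c=1*2+0=2
row: 1 vs 4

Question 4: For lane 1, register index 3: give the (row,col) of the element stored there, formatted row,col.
8,3

lane 1: G=0 (1/4), T=1 (1%4)
i=3: r=0+8=8, c=1*2+1=3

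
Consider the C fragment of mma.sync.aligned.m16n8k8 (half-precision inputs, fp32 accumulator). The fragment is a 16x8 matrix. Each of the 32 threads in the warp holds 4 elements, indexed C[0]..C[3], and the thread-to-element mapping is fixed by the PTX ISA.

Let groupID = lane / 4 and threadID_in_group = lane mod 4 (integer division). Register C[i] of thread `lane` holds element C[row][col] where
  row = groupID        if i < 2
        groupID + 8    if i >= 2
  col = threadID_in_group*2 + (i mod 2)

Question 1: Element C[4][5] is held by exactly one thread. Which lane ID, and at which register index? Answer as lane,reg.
18,1

r:4=>grp=4,rB=0  c:5=>tig=2,lo=1
L=4*4+2=18  i=0*2+1=1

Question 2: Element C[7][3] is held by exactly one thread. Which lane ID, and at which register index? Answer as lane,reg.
r=7->g=7,rb=0  c=3->t=1,b0=1
L=7*4+1=29  i=0*2+1=1

29,1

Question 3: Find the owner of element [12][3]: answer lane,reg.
r=12⇒gr=4,Rb=1  c=3⇒th=1,odd=1
L=4*4+1=17  i=1*2+1=3

17,3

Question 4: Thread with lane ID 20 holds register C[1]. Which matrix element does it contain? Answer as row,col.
5,1

lane 20⇒20/4=5, 20 mod 4=0
i=1  r:5+0⇒5  c:2·0+1⇒1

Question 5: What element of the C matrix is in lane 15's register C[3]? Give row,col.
15: gid=3,tid=3
[3] (3+8,3*2+1) = (11,7)

11,7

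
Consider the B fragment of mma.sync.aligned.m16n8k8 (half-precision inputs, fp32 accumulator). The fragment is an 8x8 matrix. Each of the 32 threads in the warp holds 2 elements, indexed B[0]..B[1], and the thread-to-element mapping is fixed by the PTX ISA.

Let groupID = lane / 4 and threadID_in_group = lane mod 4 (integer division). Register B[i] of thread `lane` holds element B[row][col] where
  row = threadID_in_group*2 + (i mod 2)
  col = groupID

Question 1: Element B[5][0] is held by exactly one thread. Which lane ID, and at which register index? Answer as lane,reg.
c=0->g=0  r=5->t=2,b0=1
L=0*4+2=2  i=1=1

2,1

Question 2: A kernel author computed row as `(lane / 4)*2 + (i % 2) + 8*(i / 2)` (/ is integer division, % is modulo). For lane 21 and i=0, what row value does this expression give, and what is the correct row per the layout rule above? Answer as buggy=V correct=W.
buggy=10 correct=2

`(lane / 4)*2 + (i % 2) + 8*(i / 2)`[21,0]->10
lane 21->21/4=5, 21 mod 4=1
i=0  r:2·1+0->2  c:5
row: 10 vs 2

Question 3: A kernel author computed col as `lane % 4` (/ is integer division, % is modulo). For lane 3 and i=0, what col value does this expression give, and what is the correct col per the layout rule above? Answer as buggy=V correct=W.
`lane % 4`[3,0]=>3
3: grp=0,tig=3
[0] (3*2+0,0) = (6,0)
col: 3 vs 0

buggy=3 correct=0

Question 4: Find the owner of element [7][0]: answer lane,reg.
c=0->g=0  r=7->t=3,b0=1
L=0*4+3=3  i=1=1

3,1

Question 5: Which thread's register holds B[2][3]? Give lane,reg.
c:3=>grp=3  r:2=>tig=1,lo=0
L=3*4+1=13  i=0=0

13,0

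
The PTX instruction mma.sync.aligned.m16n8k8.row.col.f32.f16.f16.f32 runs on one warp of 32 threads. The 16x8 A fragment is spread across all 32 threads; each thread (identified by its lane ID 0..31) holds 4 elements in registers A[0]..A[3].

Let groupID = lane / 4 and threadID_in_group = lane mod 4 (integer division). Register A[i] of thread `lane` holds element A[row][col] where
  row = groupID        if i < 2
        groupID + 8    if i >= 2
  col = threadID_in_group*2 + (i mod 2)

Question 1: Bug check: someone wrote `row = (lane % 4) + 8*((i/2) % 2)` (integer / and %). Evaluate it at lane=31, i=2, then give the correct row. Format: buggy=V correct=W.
buggy=11 correct=15

`(lane % 4) + 8*((i/2) % 2)`[31,2]->11
lane 31: gid=7 (31/4), tid=3 (31%4)
i=2: r=7+8=15, c=3*2+0=6
row: 11 vs 15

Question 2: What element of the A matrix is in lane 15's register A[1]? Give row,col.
lane 15=>15/4=3, 15 mod 4=3
i=1  r:3+0=>3  c:2·3+1=>7

3,7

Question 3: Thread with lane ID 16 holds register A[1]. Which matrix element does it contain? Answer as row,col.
4,1

L=16->g=16>>2=4, t=16&3=0
[1]->row 4+0=4  col 0·2+1=1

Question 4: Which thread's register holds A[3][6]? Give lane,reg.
r=3->g=3,rb=0  c=6->t=3,b0=0
L=3*4+3=15  i=0*2+0=0

15,0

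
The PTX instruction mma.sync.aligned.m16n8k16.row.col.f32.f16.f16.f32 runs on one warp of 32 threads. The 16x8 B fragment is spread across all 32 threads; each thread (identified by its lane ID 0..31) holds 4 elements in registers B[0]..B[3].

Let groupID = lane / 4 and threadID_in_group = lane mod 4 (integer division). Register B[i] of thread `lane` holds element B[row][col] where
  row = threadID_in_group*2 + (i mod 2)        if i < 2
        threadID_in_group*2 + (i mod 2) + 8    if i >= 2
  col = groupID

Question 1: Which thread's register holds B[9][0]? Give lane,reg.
0,3

c=0⇒gr=0  r=9⇒Rb=1,th=0,odd=1
L=0*4+0=0  i=1*2+1=3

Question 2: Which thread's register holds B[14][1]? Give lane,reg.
c:1=>grp=1  r:14=>rB=1,tig=3,lo=0
L=1*4+3=7  i=1*2+0=2

7,2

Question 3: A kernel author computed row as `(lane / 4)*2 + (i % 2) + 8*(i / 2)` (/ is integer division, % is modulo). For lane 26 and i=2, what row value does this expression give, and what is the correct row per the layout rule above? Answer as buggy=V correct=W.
`(lane / 4)*2 + (i % 2) + 8*(i / 2)`[26,2]→20
26: G=6,T=2
[2] (2*2+0+8,6) = (12,6)
row: 20 vs 12

buggy=20 correct=12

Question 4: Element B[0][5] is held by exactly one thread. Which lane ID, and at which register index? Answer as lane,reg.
20,0

c=5->g=5  r=0->rb=0,t=0,b0=0
L=5*4+0=20  i=0*2+0=0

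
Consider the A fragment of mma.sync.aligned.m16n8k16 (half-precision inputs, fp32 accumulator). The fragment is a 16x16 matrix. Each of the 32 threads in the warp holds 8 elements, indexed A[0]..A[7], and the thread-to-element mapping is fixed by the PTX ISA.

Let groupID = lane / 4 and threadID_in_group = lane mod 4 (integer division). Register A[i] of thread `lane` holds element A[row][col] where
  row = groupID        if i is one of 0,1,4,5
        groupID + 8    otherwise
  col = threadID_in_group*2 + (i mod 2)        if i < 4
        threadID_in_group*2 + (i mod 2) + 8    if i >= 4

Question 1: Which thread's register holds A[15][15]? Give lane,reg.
31,7

r:15=>grp=7,rB=1  c:15=>cB=1,tig=3,lo=1
L=7*4+3=31  i=1*4+1*2+1=7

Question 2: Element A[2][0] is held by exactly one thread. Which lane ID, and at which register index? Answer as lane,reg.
r=2→G=2,rhi=0  c=0→chi=0,T=0,p=0
L=2*4+0=8  i=0*4+0*2+0=0

8,0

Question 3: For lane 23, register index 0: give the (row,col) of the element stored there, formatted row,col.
5,6

23: g=5,t=3
[0] (5+0,3*2+0+0) = (5,6)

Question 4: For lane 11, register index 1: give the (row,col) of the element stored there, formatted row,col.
11: g=2,t=3
[1] (2+0,3*2+1+0) = (2,7)

2,7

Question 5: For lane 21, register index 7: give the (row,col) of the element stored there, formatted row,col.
lane 21⇒21/4=5, 21 mod 4=1
i=7  r:5+8⇒13  c:2·1+1+8⇒11

13,11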